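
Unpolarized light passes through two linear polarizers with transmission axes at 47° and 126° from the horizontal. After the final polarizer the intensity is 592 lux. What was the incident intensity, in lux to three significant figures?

I₀ ≈ 3.25e4 lux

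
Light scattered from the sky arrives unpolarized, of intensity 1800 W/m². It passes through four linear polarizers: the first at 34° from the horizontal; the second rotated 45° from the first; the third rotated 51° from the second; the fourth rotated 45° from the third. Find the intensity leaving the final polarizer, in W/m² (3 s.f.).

I ≈ 89.1 W/m²

Unpolarized light through the first polarizer → I₁ = 1800 W/m²/2 = 900 W/m², polarized at 34°.
I₂ = I₁ · cos²(45°) = 900 · 0.5 = 450 W/m².
I₃ = I₂ · cos²(51°) = 450 · 0.396 = 178.2 W/m².
I₄ = I₃ · cos²(45°) = 178.2 · 0.5 = 89.11 W/m².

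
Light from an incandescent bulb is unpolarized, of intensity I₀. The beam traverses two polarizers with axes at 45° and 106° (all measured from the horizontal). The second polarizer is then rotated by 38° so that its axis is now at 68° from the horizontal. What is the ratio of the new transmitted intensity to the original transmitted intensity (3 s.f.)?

I_new/I_old ≈ 3.61

Before rotation:
Unpolarized light through the first polarizer → I₁ = ½ I₀, now polarized at 45°.
I₂ = I₁ cos²(106° − 45°) = 0.5 I₀ · cos²(61°) = 0.1175 I₀.
After rotation:
Unpolarized light through the first polarizer → I₁ = ½ I₀, now polarized at 45°.
I₂ = I₁ cos²(68° − 45°) = 0.5 I₀ · cos²(23°) = 0.4237 I₀.
Ratio = 0.4237 / 0.1175 = 3.605.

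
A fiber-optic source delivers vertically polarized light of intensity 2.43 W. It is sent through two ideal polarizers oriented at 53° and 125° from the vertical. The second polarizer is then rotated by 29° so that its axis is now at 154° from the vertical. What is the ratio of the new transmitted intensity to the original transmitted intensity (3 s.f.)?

I_new/I_old ≈ 0.381

Before rotation:
I₁ = I₀ cos²(53° − 0°) = I₀ cos²(53°) = 0.3622 I₀.
I₂ = I₁ cos²(125° − 53°) = 0.3622 I₀ · cos²(72°) = 0.03459 I₀.
After rotation:
I₁ = I₀ cos²(53° − 0°) = I₀ cos²(53°) = 0.3622 I₀.
Angle between axes 1 and 2: 79°. I₂ = 0.3622 I₀ · cos²(79°) = 0.01319 I₀.
Ratio = 0.01319 / 0.03459 = 0.3813.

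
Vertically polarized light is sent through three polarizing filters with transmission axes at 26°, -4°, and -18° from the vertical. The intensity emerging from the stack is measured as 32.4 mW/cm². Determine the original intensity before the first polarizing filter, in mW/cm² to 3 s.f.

I₀ ≈ 56.8 mW/cm²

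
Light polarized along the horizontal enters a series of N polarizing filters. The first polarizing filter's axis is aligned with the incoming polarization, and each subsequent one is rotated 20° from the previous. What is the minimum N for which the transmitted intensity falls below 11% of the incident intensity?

N = 19

First polarizer is aligned with the polarization: full transmission.
Each further stage multiplies by cos²(20°) = 0.883.
After N polarizers: T = 0.883^(N−1). Require T < 0.11 ⇒ N−1 > ln(0.11)/ln(0.883) = 17.74, so N−1 ≥ 18 and N = 19.
Check: N=19 gives T = 0.1065 < 0.11; N=18 gives T = 0.1206.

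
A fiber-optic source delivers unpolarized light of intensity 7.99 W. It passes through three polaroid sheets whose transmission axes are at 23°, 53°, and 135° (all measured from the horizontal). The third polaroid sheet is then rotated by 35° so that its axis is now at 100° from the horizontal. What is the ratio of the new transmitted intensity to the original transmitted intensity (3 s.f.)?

Before rotation:
Unpolarized light through the first polarizer → I₁ = ½ I₀, now polarized at 23°.
I₂ = I₁ cos²(53° − 23°) = 0.5 I₀ · cos²(30°) = 0.375 I₀.
I₃ = I₂ cos²(135° − 53°) = 0.375 I₀ · cos²(82°) = 0.007263 I₀.
After rotation:
Unpolarized light through the first polarizer → I₁ = ½ I₀, now polarized at 23°.
I₂ = I₁ cos²(53° − 23°) = 0.5 I₀ · cos²(30°) = 0.375 I₀.
I₃ = I₂ cos²(100° − 53°) = 0.375 I₀ · cos²(47°) = 0.1744 I₀.
Ratio = 0.1744 / 0.007263 = 24.01.

I_new/I_old ≈ 24.0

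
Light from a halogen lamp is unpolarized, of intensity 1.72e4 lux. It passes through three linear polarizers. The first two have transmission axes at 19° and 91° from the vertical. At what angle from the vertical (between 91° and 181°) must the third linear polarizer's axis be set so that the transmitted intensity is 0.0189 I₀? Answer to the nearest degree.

Unpolarized light through the first polarizer → I₁ = ½ I₀, now polarized at 19°.
I₂ = I₁ cos²(91° − 19°) = 0.5 I₀ · cos²(72°) = 0.04775 I₀.
Need I₃/I₀ = 0.0189, so cos²(θ − 91°) = 0.0189 / 0.04775 = 0.3958.
θ − 91° = arccos(√0.3958) = 51.0°, giving θ ≈ 91 + 51.0 = 142.0°.

θ ≈ 142°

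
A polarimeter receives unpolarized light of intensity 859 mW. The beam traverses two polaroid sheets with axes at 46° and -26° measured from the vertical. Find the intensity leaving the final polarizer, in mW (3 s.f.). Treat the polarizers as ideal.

Unpolarized light through the first polarizer → I₁ = 859 mW/2 = 429.5 mW, polarized at 46°.
I₂ = I₁ · cos²(72°) = 429.5 · 0.09549 = 41.01 mW.

I ≈ 41.0 mW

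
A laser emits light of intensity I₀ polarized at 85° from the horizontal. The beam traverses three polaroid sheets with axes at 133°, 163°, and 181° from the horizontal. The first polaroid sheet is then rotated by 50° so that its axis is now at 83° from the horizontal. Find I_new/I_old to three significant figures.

I_new/I_old ≈ 0.0897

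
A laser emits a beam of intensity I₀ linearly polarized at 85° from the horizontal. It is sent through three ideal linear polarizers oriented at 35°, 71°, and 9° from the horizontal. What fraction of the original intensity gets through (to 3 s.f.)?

I₁ = I₀ cos²(35° − 85°) = I₀ cos²(50°) = 0.4132 I₀.
I₂ = I₁ cos²(71° − 35°) = 0.4132 I₀ · cos²(36°) = 0.2704 I₀.
I₃ = I₂ cos²(9° − 71°) = 0.2704 I₀ · cos²(62°) = 0.0596 I₀.
Transmitted fraction = 0.0596.

≈ 0.0596 I₀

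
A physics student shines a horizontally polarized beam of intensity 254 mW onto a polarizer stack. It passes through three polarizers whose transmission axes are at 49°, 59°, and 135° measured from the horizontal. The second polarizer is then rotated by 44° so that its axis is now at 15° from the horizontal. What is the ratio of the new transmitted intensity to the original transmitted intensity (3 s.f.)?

I_new/I_old ≈ 3.03

Before rotation:
I₁ = I₀ cos²(49° − 0°) = I₀ cos²(49°) = 0.4304 I₀.
I₂ = I₁ cos²(59° − 49°) = 0.4304 I₀ · cos²(10°) = 0.4174 I₀.
I₃ = I₂ cos²(135° − 59°) = 0.4174 I₀ · cos²(76°) = 0.02443 I₀.
After rotation:
I₁ = I₀ cos²(49° − 0°) = I₀ cos²(49°) = 0.4304 I₀.
I₂ = I₁ cos²(15° − 49°) = 0.4304 I₀ · cos²(34°) = 0.2958 I₀.
Angle between axes 2 and 3: 60°. I₃ = 0.2958 I₀ · cos²(60°) = 0.07396 I₀.
Ratio = 0.07396 / 0.02443 = 3.027.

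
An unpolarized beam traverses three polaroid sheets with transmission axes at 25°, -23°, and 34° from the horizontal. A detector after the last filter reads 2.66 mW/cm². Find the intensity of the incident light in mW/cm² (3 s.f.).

I₀ ≈ 40.1 mW/cm²

Unpolarized light through the first polarizer → I₁ = ½ I₀, now polarized at 25°.
I₂ = I₁ cos²(-23° − 25°) = 0.5 I₀ · cos²(48°) = 0.2239 I₀.
I₃ = I₂ cos²(34° + 23°) = 0.2239 I₀ · cos²(57°) = 0.06641 I₀.
So 2.66 mW/cm² = 0.06641 I₀, giving I₀ = 2.66/0.06641 = 40.06 mW/cm².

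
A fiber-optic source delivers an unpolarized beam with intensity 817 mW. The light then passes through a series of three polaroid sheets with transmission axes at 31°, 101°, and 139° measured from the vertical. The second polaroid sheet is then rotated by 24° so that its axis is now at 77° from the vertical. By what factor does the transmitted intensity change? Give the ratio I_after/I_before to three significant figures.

Before rotation:
Unpolarized light through the first polarizer → I₁ = ½ I₀, now polarized at 31°.
I₂ = I₁ cos²(101° − 31°) = 0.5 I₀ · cos²(70°) = 0.05849 I₀.
I₃ = I₂ cos²(139° − 101°) = 0.05849 I₀ · cos²(38°) = 0.03632 I₀.
After rotation:
Unpolarized light through the first polarizer → I₁ = ½ I₀, now polarized at 31°.
I₂ = I₁ cos²(77° − 31°) = 0.5 I₀ · cos²(46°) = 0.2413 I₀.
I₃ = I₂ cos²(139° − 77°) = 0.2413 I₀ · cos²(62°) = 0.05318 I₀.
Ratio = 0.05318 / 0.03632 = 1.464.

I_new/I_old ≈ 1.46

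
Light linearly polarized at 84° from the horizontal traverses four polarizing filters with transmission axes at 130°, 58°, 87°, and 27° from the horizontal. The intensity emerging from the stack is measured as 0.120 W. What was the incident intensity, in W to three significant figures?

I₀ ≈ 13.6 W

I₁ = I₀ cos²(130° − 84°) = I₀ cos²(46°) = 0.4826 I₀.
I₂ = I₁ cos²(58° − 130°) = 0.4826 I₀ · cos²(72°) = 0.04608 I₀.
I₃ = I₂ cos²(87° − 58°) = 0.04608 I₀ · cos²(29°) = 0.03525 I₀.
I₄ = I₃ cos²(27° − 87°) = 0.03525 I₀ · cos²(60°) = 0.008812 I₀.
So 0.120 W = 0.008812 I₀, giving I₀ = 0.120/0.008812 = 13.62 W.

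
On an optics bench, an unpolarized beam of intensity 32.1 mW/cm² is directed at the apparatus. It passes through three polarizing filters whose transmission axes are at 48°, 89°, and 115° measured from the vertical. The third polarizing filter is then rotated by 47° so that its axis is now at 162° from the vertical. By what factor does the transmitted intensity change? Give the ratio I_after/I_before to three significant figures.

I_new/I_old ≈ 0.106

Before rotation:
Unpolarized light through the first polarizer → I₁ = ½ I₀, now polarized at 48°.
I₂ = I₁ cos²(89° − 48°) = 0.5 I₀ · cos²(41°) = 0.2848 I₀.
I₃ = I₂ cos²(115° − 89°) = 0.2848 I₀ · cos²(26°) = 0.2301 I₀.
After rotation:
Unpolarized light through the first polarizer → I₁ = ½ I₀, now polarized at 48°.
I₂ = I₁ cos²(89° − 48°) = 0.5 I₀ · cos²(41°) = 0.2848 I₀.
I₃ = I₂ cos²(162° − 89°) = 0.2848 I₀ · cos²(73°) = 0.02434 I₀.
Ratio = 0.02434 / 0.2301 = 0.1058.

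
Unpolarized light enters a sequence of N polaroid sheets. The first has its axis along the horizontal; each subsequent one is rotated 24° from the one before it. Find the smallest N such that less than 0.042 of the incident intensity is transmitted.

N = 15

First polarizer halves the unpolarized light: factor 1/2.
Each further stage multiplies by cos²(24°) = 0.8346.
After N polarizers: T = 0.5·0.8346^(N−1). Require T < 0.042 ⇒ N−1 > ln(0.042/0.5)/ln(0.8346) = 13.70, so N−1 ≥ 14 and N = 15.
Check: N=15 gives T = 0.03976 < 0.042; N=14 gives T = 0.04764.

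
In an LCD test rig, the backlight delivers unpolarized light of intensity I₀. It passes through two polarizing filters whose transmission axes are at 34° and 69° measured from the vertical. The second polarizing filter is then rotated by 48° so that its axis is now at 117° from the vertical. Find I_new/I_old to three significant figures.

I_new/I_old ≈ 0.0221

Before rotation:
Unpolarized light through the first polarizer → I₁ = ½ I₀, now polarized at 34°.
I₂ = I₁ cos²(69° − 34°) = 0.5 I₀ · cos²(35°) = 0.3355 I₀.
After rotation:
Unpolarized light through the first polarizer → I₁ = ½ I₀, now polarized at 34°.
I₂ = I₁ cos²(117° − 34°) = 0.5 I₀ · cos²(83°) = 0.007426 I₀.
Ratio = 0.007426 / 0.3355 = 0.02213.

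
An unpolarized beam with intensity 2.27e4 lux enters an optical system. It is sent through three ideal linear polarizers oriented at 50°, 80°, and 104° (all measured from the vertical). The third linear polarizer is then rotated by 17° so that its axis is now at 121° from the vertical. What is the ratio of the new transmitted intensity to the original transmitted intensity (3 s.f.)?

Before rotation:
Unpolarized light through the first polarizer → I₁ = ½ I₀, now polarized at 50°.
I₂ = I₁ cos²(80° − 50°) = 0.5 I₀ · cos²(30°) = 0.375 I₀.
I₃ = I₂ cos²(104° − 80°) = 0.375 I₀ · cos²(24°) = 0.313 I₀.
After rotation:
Unpolarized light through the first polarizer → I₁ = ½ I₀, now polarized at 50°.
I₂ = I₁ cos²(80° − 50°) = 0.5 I₀ · cos²(30°) = 0.375 I₀.
I₃ = I₂ cos²(121° − 80°) = 0.375 I₀ · cos²(41°) = 0.2136 I₀.
Ratio = 0.2136 / 0.313 = 0.6825.

I_new/I_old ≈ 0.682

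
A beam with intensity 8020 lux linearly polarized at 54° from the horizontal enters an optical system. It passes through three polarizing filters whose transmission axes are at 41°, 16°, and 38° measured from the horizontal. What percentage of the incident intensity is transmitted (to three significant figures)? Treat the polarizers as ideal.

≈ 67.0%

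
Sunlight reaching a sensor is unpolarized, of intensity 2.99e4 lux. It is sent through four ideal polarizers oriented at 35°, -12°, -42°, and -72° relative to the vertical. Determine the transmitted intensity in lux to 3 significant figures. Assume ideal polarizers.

Unpolarized light through the first polarizer → I₁ = 2.99e4 lux/2 = 1.495e+04 lux, polarized at 35°.
I₂ = I₁ · cos²(47°) = 1.495e+04 · 0.4651 = 6954 lux.
I₃ = I₂ · cos²(30°) = 6954 · 0.75 = 5215 lux.
I₄ = I₃ · cos²(30°) = 5215 · 0.75 = 3911 lux.

I ≈ 3910 lux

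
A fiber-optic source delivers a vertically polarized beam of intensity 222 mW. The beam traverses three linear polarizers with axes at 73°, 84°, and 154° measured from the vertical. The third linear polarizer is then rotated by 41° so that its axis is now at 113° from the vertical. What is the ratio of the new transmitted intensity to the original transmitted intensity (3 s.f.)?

Before rotation:
I₁ = I₀ cos²(73° − 0°) = I₀ cos²(73°) = 0.08548 I₀.
I₂ = I₁ cos²(84° − 73°) = 0.08548 I₀ · cos²(11°) = 0.08237 I₀.
I₃ = I₂ cos²(154° − 84°) = 0.08237 I₀ · cos²(70°) = 0.009635 I₀.
After rotation:
I₁ = I₀ cos²(73° − 0°) = I₀ cos²(73°) = 0.08548 I₀.
I₂ = I₁ cos²(84° − 73°) = 0.08548 I₀ · cos²(11°) = 0.08237 I₀.
I₃ = I₂ cos²(113° − 84°) = 0.08237 I₀ · cos²(29°) = 0.06301 I₀.
Ratio = 0.06301 / 0.009635 = 6.539.

I_new/I_old ≈ 6.54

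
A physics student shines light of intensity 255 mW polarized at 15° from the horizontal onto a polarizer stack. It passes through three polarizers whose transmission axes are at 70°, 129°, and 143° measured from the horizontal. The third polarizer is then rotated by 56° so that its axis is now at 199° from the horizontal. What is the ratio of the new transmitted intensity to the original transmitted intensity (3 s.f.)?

I_new/I_old ≈ 0.124

Before rotation:
By Malus's law, I₁ = I₀ cos²(70° − 15°) = I₀ cos²(55°) = 0.329 I₀.
I₂ = I₁ cos²(129° − 70°) = 0.329 I₀ · cos²(59°) = 0.08727 I₀.
I₃ = I₂ cos²(143° − 129°) = 0.08727 I₀ · cos²(14°) = 0.08216 I₀.
After rotation:
I₁ = I₀ cos²(70° − 15°) = I₀ cos²(55°) = 0.329 I₀.
I₂ = I₁ cos²(129° − 70°) = 0.329 I₀ · cos²(59°) = 0.08727 I₀.
I₃ = I₂ cos²(199° − 129°) = 0.08727 I₀ · cos²(70°) = 0.01021 I₀.
Ratio = 0.01021 / 0.08216 = 0.1242.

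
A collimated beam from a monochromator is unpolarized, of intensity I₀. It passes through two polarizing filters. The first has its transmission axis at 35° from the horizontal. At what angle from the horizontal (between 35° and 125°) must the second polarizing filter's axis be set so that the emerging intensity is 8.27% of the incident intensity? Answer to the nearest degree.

θ ≈ 101°

Unpolarized light through the first polarizer → I₁ = ½ I₀, now polarized at 35°.
Need I₂/I₀ = 0.0827, so cos²(θ − 35°) = 0.0827 / 0.5 = 0.1654.
θ − 35° = arccos(√0.1654) = 66.0°, giving θ ≈ 35 + 66.0 = 101.0°.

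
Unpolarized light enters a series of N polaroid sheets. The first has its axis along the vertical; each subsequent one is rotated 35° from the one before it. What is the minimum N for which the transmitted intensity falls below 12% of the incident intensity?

N = 5

First polarizer halves the unpolarized light: factor 1/2.
Each further stage multiplies by cos²(35°) = 0.671.
After N polarizers: T = 0.5·0.671^(N−1). Require T < 0.12 ⇒ N−1 > ln(0.12/0.5)/ln(0.671) = 3.58, so N−1 ≥ 4 and N = 5.
Check: N=5 gives T = 0.1014 < 0.12; N=4 gives T = 0.1511.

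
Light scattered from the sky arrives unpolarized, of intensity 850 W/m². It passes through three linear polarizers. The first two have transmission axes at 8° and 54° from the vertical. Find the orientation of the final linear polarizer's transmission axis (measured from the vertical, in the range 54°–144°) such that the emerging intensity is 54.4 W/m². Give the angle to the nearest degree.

θ ≈ 113°

Unpolarized light through the first polarizer → I₁ = ½ I₀, now polarized at 8°.
I₂ = I₁ cos²(54° − 8°) = 0.5 I₀ · cos²(46°) = 0.2413 I₀.
Target fraction: 54.4 / 850 W/m² = 0.064 of I₀.
Need I₃/I₀ = 0.064, so cos²(θ − 54°) = 0.064 / 0.2413 = 0.2653.
θ − 54° = arccos(√0.2653) = 59.0°, giving θ ≈ 54 + 59.0 = 113.0°.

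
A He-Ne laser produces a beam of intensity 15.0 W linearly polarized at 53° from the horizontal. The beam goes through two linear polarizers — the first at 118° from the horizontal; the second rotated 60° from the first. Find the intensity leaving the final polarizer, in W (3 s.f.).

I₁ = 15.0 W · cos²(65°) = 2.679 W.
I₂ = I₁ · cos²(60°) = 2.679 · 0.25 = 0.6698 W.

I ≈ 0.670 W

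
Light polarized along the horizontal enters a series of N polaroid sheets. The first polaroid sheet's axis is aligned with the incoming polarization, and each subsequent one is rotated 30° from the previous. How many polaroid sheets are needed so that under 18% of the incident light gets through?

First polarizer is aligned with the polarization: full transmission.
Each further stage multiplies by cos²(30°) = 0.75.
After N polarizers: T = 0.75^(N−1). Require T < 0.18 ⇒ N−1 > ln(0.18)/ln(0.75) = 5.96, so N−1 ≥ 6 and N = 7.
Check: N=7 gives T = 0.178 < 0.18; N=6 gives T = 0.2373.

N = 7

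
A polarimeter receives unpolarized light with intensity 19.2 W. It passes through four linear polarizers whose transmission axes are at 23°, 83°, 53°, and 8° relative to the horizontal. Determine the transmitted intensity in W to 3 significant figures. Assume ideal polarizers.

Unpolarized light through the first polarizer → I₁ = 19.2 W/2 = 9.6 W, polarized at 23°.
I₂ = I₁ · cos²(60°) = 9.6 · 0.25 = 2.4 W.
I₃ = I₂ · cos²(30°) = 2.4 · 0.75 = 1.8 W.
I₄ = I₃ · cos²(45°) = 1.8 · 0.5 = 0.9 W.

I ≈ 0.900 W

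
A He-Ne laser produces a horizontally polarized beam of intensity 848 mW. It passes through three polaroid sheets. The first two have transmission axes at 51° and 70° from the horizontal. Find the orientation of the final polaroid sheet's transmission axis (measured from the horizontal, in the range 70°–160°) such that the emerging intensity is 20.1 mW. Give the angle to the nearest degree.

By Malus's law, I₁ = I₀ cos²(51° − 0°) = I₀ cos²(51°) = 0.396 I₀.
I₂ = I₁ cos²(70° − 51°) = 0.396 I₀ · cos²(19°) = 0.3541 I₀.
Target fraction: 20.1 / 848 mW = 0.0237 of I₀.
Need I₃/I₀ = 0.0237, so cos²(θ − 70°) = 0.0237 / 0.3541 = 0.06694.
θ − 70° = arccos(√0.06694) = 75.0°, giving θ ≈ 70 + 75.0 = 145.0°.

θ ≈ 145°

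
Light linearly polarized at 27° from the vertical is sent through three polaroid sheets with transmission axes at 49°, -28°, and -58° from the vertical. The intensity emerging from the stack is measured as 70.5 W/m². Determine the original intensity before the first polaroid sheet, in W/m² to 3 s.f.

I₀ ≈ 2160 W/m²

I₁ = I₀ cos²(49° − 27°) = I₀ cos²(22°) = 0.8597 I₀.
I₂ = I₁ cos²(-28° − 49°) = 0.8597 I₀ · cos²(77°) = 0.0435 I₀.
I₃ = I₂ cos²(-58° + 28°) = 0.0435 I₀ · cos²(30°) = 0.03263 I₀.
So 70.5 W/m² = 0.03263 I₀, giving I₀ = 70.5/0.03263 = 2161 W/m².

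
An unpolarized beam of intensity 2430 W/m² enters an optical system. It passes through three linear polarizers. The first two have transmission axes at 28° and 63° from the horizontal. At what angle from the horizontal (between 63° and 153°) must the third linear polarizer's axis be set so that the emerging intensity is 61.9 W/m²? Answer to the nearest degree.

Unpolarized light through the first polarizer → I₁ = ½ I₀, now polarized at 28°.
I₂ = I₁ cos²(63° − 28°) = 0.5 I₀ · cos²(35°) = 0.3355 I₀.
Target fraction: 61.9 / 2430 W/m² = 0.02547 of I₀.
Need I₃/I₀ = 0.02547, so cos²(θ − 63°) = 0.02547 / 0.3355 = 0.07593.
θ − 63° = arccos(√0.07593) = 74.0°, giving θ ≈ 63 + 74.0 = 137.0°.

θ ≈ 137°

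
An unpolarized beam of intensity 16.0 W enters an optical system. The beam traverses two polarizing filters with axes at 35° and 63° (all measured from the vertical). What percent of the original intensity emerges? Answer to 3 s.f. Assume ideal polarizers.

Unpolarized light through the first polarizer → I₁ = 16.0 W/2 = 8 W, polarized at 35°.
I₂ = I₁ · cos²(28°) = 8 · 0.7796 = 6.237 W.
That is 38.98% of the incident intensity.

≈ 39.0%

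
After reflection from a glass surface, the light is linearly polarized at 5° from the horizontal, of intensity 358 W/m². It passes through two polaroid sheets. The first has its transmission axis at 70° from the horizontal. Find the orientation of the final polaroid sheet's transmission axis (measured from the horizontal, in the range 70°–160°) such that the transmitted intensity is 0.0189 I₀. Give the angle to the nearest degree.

θ ≈ 141°

I₁ = I₀ cos²(70° − 5°) = I₀ cos²(65°) = 0.1786 I₀.
Need I₂/I₀ = 0.0189, so cos²(θ − 70°) = 0.0189 / 0.1786 = 0.1058.
θ − 70° = arccos(√0.1058) = 71.0°, giving θ ≈ 70 + 71.0 = 141.0°.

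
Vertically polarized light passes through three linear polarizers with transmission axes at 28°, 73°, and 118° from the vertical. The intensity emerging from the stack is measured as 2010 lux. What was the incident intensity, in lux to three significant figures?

I₁ = I₀ cos²(28° − 0°) = I₀ cos²(28°) = 0.7796 I₀.
I₂ = I₁ cos²(73° − 28°) = 0.7796 I₀ · cos²(45°) = 0.3898 I₀.
I₃ = I₂ cos²(118° − 73°) = 0.3898 I₀ · cos²(45°) = 0.1949 I₀.
So 2010 lux = 0.1949 I₀, giving I₀ = 2010/0.1949 = 1.031e+04 lux.

I₀ ≈ 1.03e4 lux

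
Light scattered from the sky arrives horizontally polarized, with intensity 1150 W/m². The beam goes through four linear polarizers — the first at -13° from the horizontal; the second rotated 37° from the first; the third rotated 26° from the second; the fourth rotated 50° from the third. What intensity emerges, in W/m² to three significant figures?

I₁ = 1150 W/m² · cos²(13°) = 1092 W/m².
I₂ = I₁ · cos²(37°) = 1092 · 0.6378 = 696.4 W/m².
I₃ = I₂ · cos²(26°) = 696.4 · 0.8078 = 562.6 W/m².
I₄ = I₃ · cos²(50°) = 562.6 · 0.4132 = 232.4 W/m².

I ≈ 232 W/m²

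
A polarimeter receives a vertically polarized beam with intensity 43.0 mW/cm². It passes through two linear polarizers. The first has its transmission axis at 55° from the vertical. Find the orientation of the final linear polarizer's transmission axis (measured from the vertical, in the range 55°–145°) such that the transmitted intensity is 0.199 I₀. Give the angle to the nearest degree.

I₁ = I₀ cos²(55° − 0°) = I₀ cos²(55°) = 0.329 I₀.
Need I₂/I₀ = 0.199, so cos²(θ − 55°) = 0.199 / 0.329 = 0.6049.
θ − 55° = arccos(√0.6049) = 38.9°, giving θ ≈ 55 + 38.9 = 93.9°.

θ ≈ 94°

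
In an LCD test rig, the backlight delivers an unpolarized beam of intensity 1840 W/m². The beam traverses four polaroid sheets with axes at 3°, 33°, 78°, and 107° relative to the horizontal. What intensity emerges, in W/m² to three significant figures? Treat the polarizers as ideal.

Unpolarized light through the first polarizer → I₁ = 1840 W/m²/2 = 920 W/m², polarized at 3°.
I₂ = I₁ · cos²(30°) = 920 · 0.75 = 690 W/m².
I₃ = I₂ · cos²(45°) = 690 · 0.5 = 345 W/m².
I₄ = I₃ · cos²(29°) = 345 · 0.765 = 263.9 W/m².

I ≈ 264 W/m²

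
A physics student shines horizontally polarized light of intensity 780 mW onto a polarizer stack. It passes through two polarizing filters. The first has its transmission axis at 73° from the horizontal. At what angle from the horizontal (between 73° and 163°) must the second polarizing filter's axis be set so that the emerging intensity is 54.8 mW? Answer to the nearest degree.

I₁ = I₀ cos²(73° − 0°) = I₀ cos²(73°) = 0.08548 I₀.
Target fraction: 54.8 / 780 mW = 0.07026 of I₀.
Need I₂/I₀ = 0.07026, so cos²(θ − 73°) = 0.07026 / 0.08548 = 0.8219.
θ − 73° = arccos(√0.8219) = 25.0°, giving θ ≈ 73 + 25.0 = 98.0°.

θ ≈ 98°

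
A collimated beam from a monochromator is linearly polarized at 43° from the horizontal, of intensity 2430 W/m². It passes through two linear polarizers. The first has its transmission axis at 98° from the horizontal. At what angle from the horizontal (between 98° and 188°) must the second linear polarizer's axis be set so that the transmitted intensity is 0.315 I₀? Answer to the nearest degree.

I₁ = I₀ cos²(98° − 43°) = I₀ cos²(55°) = 0.329 I₀.
Need I₂/I₀ = 0.315, so cos²(θ − 98°) = 0.315 / 0.329 = 0.9575.
θ − 98° = arccos(√0.9575) = 11.9°, giving θ ≈ 98 + 11.9 = 109.9°.

θ ≈ 110°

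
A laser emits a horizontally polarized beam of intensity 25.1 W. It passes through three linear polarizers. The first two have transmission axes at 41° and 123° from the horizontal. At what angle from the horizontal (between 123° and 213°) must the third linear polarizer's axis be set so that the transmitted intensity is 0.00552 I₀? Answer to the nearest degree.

θ ≈ 168°

I₁ = I₀ cos²(41° − 0°) = I₀ cos²(41°) = 0.5696 I₀.
I₂ = I₁ cos²(123° − 41°) = 0.5696 I₀ · cos²(82°) = 0.01103 I₀.
Need I₃/I₀ = 0.00552, so cos²(θ − 123°) = 0.00552 / 0.01103 = 0.5003.
θ − 123° = arccos(√0.5003) = 45.0°, giving θ ≈ 123 + 45.0 = 168.0°.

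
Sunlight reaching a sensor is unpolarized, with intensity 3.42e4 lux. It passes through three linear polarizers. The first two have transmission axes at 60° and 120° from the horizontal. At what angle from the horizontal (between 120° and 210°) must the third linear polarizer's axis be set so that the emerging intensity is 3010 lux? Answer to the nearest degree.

Unpolarized light through the first polarizer → I₁ = ½ I₀, now polarized at 60°.
I₂ = I₁ cos²(120° − 60°) = 0.5 I₀ · cos²(60°) = 0.125 I₀.
Target fraction: 3010 / 3.42e4 lux = 0.08801 of I₀.
Need I₃/I₀ = 0.08801, so cos²(θ − 120°) = 0.08801 / 0.125 = 0.7041.
θ − 120° = arccos(√0.7041) = 33.0°, giving θ ≈ 120 + 33.0 = 153.0°.

θ ≈ 153°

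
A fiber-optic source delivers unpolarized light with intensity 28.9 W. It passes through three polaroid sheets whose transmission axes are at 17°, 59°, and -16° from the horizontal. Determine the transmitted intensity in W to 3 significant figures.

I ≈ 0.535 W

Unpolarized light through the first polarizer → I₁ = 28.9 W/2 = 14.45 W, polarized at 17°.
I₂ = I₁ · cos²(42°) = 14.45 · 0.5523 = 7.98 W.
I₃ = I₂ · cos²(75°) = 7.98 · 0.06699 = 0.5346 W.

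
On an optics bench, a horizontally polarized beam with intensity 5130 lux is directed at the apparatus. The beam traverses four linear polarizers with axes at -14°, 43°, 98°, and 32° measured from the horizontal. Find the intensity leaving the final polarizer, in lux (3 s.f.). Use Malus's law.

I ≈ 78.0 lux

By Malus's law, I₁ = 5130 lux · cos²(14°) = 4830 lux.
I₂ = I₁ · cos²(57°) = 4830 · 0.2966 = 1433 lux.
I₃ = I₂ · cos²(55°) = 1433 · 0.329 = 471.3 lux.
I₄ = I₃ · cos²(66°) = 471.3 · 0.1654 = 77.97 lux.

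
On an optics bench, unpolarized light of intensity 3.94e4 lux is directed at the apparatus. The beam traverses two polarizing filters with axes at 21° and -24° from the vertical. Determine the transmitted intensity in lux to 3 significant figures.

Unpolarized light through the first polarizer → I₁ = 3.94e4 lux/2 = 1.97e+04 lux, polarized at 21°.
I₂ = I₁ · cos²(45°) = 1.97e+04 · 0.5 = 9850 lux.

I ≈ 9850 lux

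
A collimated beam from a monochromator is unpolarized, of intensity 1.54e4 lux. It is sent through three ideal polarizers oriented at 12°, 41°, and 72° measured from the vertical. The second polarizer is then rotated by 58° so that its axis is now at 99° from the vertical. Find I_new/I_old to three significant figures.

Before rotation:
Unpolarized light through the first polarizer → I₁ = ½ I₀, now polarized at 12°.
I₂ = I₁ cos²(41° − 12°) = 0.5 I₀ · cos²(29°) = 0.3825 I₀.
I₃ = I₂ cos²(72° − 41°) = 0.3825 I₀ · cos²(31°) = 0.281 I₀.
After rotation:
Unpolarized light through the first polarizer → I₁ = ½ I₀, now polarized at 12°.
I₂ = I₁ cos²(99° − 12°) = 0.5 I₀ · cos²(87°) = 0.00137 I₀.
I₃ = I₂ cos²(72° − 99°) = 0.00137 I₀ · cos²(27°) = 0.001087 I₀.
Ratio = 0.001087 / 0.281 = 0.003869.

I_new/I_old ≈ 0.00387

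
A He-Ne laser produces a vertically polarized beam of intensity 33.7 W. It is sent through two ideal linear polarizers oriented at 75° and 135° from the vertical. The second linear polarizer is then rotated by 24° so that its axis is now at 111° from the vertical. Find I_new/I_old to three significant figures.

Before rotation:
By Malus's law, I₁ = I₀ cos²(75° − 0°) = I₀ cos²(75°) = 0.06699 I₀.
I₂ = I₁ cos²(135° − 75°) = 0.06699 I₀ · cos²(60°) = 0.01675 I₀.
After rotation:
I₁ = I₀ cos²(75° − 0°) = I₀ cos²(75°) = 0.06699 I₀.
I₂ = I₁ cos²(111° − 75°) = 0.06699 I₀ · cos²(36°) = 0.04384 I₀.
Ratio = 0.04384 / 0.01675 = 2.618.

I_new/I_old ≈ 2.62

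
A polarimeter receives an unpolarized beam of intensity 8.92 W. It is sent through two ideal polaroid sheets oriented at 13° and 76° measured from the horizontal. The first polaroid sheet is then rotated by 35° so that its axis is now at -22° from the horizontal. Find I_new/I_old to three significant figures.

Before rotation:
Unpolarized light through the first polarizer → I₁ = ½ I₀, now polarized at 13°.
I₂ = I₁ cos²(76° − 13°) = 0.5 I₀ · cos²(63°) = 0.1031 I₀.
After rotation:
Unpolarized light through the first polarizer → I₁ = ½ I₀, now polarized at -22°.
Angle between axes 1 and 2: 82°. I₂ = 0.5 I₀ · cos²(82°) = 0.009685 I₀.
Ratio = 0.009685 / 0.1031 = 0.09398.

I_new/I_old ≈ 0.0940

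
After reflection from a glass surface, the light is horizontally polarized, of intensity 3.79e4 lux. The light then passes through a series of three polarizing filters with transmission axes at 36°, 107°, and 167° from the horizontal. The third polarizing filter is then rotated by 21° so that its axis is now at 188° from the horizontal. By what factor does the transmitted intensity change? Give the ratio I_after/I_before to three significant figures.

Before rotation:
I₁ = I₀ cos²(36° − 0°) = I₀ cos²(36°) = 0.6545 I₀.
I₂ = I₁ cos²(107° − 36°) = 0.6545 I₀ · cos²(71°) = 0.06937 I₀.
I₃ = I₂ cos²(167° − 107°) = 0.06937 I₀ · cos²(60°) = 0.01734 I₀.
After rotation:
I₁ = I₀ cos²(36° − 0°) = I₀ cos²(36°) = 0.6545 I₀.
I₂ = I₁ cos²(107° − 36°) = 0.6545 I₀ · cos²(71°) = 0.06937 I₀.
I₃ = I₂ cos²(188° − 107°) = 0.06937 I₀ · cos²(81°) = 0.001698 I₀.
Ratio = 0.001698 / 0.01734 = 0.09789.

I_new/I_old ≈ 0.0979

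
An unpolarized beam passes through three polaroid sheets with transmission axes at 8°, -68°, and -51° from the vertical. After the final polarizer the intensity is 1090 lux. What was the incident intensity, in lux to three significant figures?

I₀ ≈ 4.07e4 lux

Unpolarized light through the first polarizer → I₁ = ½ I₀, now polarized at 8°.
I₂ = I₁ cos²(-68° − 8°) = 0.5 I₀ · cos²(76°) = 0.02926 I₀.
I₃ = I₂ cos²(-51° + 68°) = 0.02926 I₀ · cos²(17°) = 0.02676 I₀.
So 1090 lux = 0.02676 I₀, giving I₀ = 1090/0.02676 = 4.073e+04 lux.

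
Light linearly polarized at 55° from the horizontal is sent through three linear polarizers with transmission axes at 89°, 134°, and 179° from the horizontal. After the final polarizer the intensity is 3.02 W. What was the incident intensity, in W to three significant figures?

By Malus's law, I₁ = I₀ cos²(89° − 55°) = I₀ cos²(34°) = 0.6873 I₀.
I₂ = I₁ cos²(134° − 89°) = 0.6873 I₀ · cos²(45°) = 0.3437 I₀.
I₃ = I₂ cos²(179° − 134°) = 0.3437 I₀ · cos²(45°) = 0.1718 I₀.
So 3.02 W = 0.1718 I₀, giving I₀ = 3.02/0.1718 = 17.58 W.

I₀ ≈ 17.6 W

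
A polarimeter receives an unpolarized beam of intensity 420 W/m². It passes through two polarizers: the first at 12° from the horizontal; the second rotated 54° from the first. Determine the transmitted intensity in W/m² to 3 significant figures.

Unpolarized light through the first polarizer → I₁ = 420 W/m²/2 = 210 W/m², polarized at 12°.
I₂ = I₁ · cos²(54°) = 210 · 0.3455 = 72.55 W/m².

I ≈ 72.6 W/m²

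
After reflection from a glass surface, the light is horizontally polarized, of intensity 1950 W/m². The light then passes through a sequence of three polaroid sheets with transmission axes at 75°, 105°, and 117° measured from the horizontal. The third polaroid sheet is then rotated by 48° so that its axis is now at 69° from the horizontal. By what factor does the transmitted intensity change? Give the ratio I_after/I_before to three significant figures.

Before rotation:
I₁ = I₀ cos²(75° − 0°) = I₀ cos²(75°) = 0.06699 I₀.
I₂ = I₁ cos²(105° − 75°) = 0.06699 I₀ · cos²(30°) = 0.05024 I₀.
I₃ = I₂ cos²(117° − 105°) = 0.05024 I₀ · cos²(12°) = 0.04807 I₀.
After rotation:
I₁ = I₀ cos²(75° − 0°) = I₀ cos²(75°) = 0.06699 I₀.
I₂ = I₁ cos²(105° − 75°) = 0.06699 I₀ · cos²(30°) = 0.05024 I₀.
I₃ = I₂ cos²(69° − 105°) = 0.05024 I₀ · cos²(36°) = 0.03288 I₀.
Ratio = 0.03288 / 0.04807 = 0.6841.

I_new/I_old ≈ 0.684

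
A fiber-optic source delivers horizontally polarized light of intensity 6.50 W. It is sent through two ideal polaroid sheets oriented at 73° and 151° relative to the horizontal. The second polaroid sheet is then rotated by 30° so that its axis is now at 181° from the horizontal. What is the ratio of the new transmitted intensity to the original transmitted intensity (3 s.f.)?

Before rotation:
I₁ = I₀ cos²(73° − 0°) = I₀ cos²(73°) = 0.08548 I₀.
I₂ = I₁ cos²(151° − 73°) = 0.08548 I₀ · cos²(78°) = 0.003695 I₀.
After rotation:
I₁ = I₀ cos²(73° − 0°) = I₀ cos²(73°) = 0.08548 I₀.
Angle between axes 1 and 2: 72°. I₂ = 0.08548 I₀ · cos²(72°) = 0.008163 I₀.
Ratio = 0.008163 / 0.003695 = 2.209.

I_new/I_old ≈ 2.21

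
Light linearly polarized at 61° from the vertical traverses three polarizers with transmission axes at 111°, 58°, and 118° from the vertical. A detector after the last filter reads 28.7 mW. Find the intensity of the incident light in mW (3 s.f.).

I₀ ≈ 767 mW

I₁ = I₀ cos²(111° − 61°) = I₀ cos²(50°) = 0.4132 I₀.
I₂ = I₁ cos²(58° − 111°) = 0.4132 I₀ · cos²(53°) = 0.1496 I₀.
I₃ = I₂ cos²(118° − 58°) = 0.1496 I₀ · cos²(60°) = 0.03741 I₀.
So 28.7 mW = 0.03741 I₀, giving I₀ = 28.7/0.03741 = 767.2 mW.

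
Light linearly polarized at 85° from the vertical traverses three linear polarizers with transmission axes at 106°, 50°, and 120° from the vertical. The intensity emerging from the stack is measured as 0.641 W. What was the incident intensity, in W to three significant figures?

I₀ ≈ 20.1 W

By Malus's law, I₁ = I₀ cos²(106° − 85°) = I₀ cos²(21°) = 0.8716 I₀.
I₂ = I₁ cos²(50° − 106°) = 0.8716 I₀ · cos²(56°) = 0.2725 I₀.
I₃ = I₂ cos²(120° − 50°) = 0.2725 I₀ · cos²(70°) = 0.03188 I₀.
So 0.641 W = 0.03188 I₀, giving I₀ = 0.641/0.03188 = 20.11 W.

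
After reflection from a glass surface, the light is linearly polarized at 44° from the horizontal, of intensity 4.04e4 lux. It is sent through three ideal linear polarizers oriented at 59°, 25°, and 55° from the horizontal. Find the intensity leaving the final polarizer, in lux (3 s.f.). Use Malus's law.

I ≈ 1.94e4 lux

By Malus's law, I₁ = 4.04e4 lux · cos²(15°) = 3.769e+04 lux.
I₂ = I₁ · cos²(34°) = 3.769e+04 · 0.6873 = 2.591e+04 lux.
I₃ = I₂ · cos²(30°) = 2.591e+04 · 0.75 = 1.943e+04 lux.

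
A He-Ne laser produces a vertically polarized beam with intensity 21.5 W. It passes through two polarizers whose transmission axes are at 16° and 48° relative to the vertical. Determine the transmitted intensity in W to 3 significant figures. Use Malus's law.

I ≈ 14.3 W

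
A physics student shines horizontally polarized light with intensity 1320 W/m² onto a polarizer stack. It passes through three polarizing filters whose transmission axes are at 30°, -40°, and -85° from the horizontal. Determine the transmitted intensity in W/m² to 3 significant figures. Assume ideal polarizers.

I ≈ 57.9 W/m²

I₁ = 1320 W/m² · cos²(30°) = 990 W/m².
I₂ = I₁ · cos²(70°) = 990 · 0.117 = 115.8 W/m².
I₃ = I₂ · cos²(45°) = 115.8 · 0.5 = 57.9 W/m².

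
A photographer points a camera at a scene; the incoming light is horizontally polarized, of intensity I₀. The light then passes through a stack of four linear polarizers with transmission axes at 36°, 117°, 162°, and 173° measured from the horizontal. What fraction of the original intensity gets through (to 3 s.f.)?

≈ 0.00772 I₀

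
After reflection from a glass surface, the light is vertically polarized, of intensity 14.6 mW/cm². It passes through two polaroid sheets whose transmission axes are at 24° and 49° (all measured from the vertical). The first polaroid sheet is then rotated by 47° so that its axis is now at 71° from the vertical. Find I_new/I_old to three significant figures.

Before rotation:
I₁ = I₀ cos²(24° − 0°) = I₀ cos²(24°) = 0.8346 I₀.
I₂ = I₁ cos²(49° − 24°) = 0.8346 I₀ · cos²(25°) = 0.6855 I₀.
After rotation:
I₁ = I₀ cos²(71° − 0°) = I₀ cos²(71°) = 0.106 I₀.
I₂ = I₁ cos²(49° − 71°) = 0.106 I₀ · cos²(22°) = 0.09112 I₀.
Ratio = 0.09112 / 0.6855 = 0.1329.

I_new/I_old ≈ 0.133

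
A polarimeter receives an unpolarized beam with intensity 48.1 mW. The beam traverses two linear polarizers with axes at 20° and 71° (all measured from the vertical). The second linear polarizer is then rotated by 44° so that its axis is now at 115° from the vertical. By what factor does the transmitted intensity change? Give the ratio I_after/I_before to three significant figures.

Before rotation:
Unpolarized light through the first polarizer → I₁ = ½ I₀, now polarized at 20°.
I₂ = I₁ cos²(71° − 20°) = 0.5 I₀ · cos²(51°) = 0.198 I₀.
After rotation:
Unpolarized light through the first polarizer → I₁ = ½ I₀, now polarized at 20°.
Angle between axes 1 and 2: 85°. I₂ = 0.5 I₀ · cos²(85°) = 0.003798 I₀.
Ratio = 0.003798 / 0.198 = 0.01918.

I_new/I_old ≈ 0.0192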